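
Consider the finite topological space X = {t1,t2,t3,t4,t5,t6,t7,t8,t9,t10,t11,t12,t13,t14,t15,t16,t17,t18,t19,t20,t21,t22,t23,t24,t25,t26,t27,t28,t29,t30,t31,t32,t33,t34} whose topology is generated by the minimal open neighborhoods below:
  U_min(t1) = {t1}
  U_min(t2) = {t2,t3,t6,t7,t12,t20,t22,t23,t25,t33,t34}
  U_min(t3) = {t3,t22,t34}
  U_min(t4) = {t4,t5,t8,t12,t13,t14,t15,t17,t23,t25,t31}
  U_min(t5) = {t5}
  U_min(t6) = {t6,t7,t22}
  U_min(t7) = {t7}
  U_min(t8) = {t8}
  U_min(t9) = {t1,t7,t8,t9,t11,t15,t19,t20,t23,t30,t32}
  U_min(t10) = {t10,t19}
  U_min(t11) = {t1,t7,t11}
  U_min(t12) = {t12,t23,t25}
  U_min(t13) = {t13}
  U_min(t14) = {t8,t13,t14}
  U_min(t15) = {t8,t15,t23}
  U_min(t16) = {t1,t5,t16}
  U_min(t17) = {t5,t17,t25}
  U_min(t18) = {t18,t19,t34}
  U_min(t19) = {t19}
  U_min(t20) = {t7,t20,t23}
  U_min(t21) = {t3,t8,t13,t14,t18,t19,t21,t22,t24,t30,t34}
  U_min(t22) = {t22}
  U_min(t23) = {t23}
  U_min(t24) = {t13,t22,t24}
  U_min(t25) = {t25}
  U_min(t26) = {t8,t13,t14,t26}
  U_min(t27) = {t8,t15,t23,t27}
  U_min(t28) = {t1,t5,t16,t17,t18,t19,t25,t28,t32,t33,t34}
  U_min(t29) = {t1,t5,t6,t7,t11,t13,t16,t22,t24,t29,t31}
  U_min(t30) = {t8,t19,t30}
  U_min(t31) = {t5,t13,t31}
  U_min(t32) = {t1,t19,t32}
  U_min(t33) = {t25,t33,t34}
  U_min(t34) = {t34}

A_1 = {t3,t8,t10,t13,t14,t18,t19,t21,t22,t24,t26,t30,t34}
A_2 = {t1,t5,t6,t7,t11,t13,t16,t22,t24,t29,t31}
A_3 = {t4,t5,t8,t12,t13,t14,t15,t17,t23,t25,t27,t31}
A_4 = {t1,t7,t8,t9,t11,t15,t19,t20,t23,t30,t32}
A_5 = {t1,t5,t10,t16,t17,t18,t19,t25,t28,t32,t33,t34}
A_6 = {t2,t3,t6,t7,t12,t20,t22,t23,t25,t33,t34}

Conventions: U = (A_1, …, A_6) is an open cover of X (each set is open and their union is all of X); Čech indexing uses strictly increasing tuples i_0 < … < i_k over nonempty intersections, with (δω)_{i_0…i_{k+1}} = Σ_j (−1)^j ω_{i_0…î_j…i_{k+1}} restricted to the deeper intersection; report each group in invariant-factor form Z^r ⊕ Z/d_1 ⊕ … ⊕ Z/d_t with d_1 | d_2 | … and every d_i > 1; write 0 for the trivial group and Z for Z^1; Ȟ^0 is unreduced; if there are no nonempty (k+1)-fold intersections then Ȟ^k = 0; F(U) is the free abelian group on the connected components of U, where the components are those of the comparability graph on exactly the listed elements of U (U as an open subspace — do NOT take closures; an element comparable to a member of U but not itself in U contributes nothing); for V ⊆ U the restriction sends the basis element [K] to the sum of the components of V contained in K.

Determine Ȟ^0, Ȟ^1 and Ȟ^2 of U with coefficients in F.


nonempty intersections:
  A12={t13,t22,t24} A13={t8,t13,t14} A14={t8,t19,t30} A15={t10,t18,t19,t34} A16={t3,t22,t34} A23={t5,t13,t31} A24={t1,t7,t11} A25={t1,t5,t16} A26={t6,t7,t22} A34={t8,t15,t23} A35={t5,t17,t25} A36={t12,t23,t25} A45={t1,t19,t32} A46={t7,t20,t23} A56={t25,t33,t34}
  A123={t13} A126={t22} A134={t8} A145={t19} A156={t34} A235={t5} A245={t1} A246={t7} A346={t23} A356={t25}
components per intersection:
  A1: {t3,t8,t10,t13,t14,t18,t19,t21,t22,t24,t26,t30,t34}
  A2: {t1,t5,t6,t7,t11,t13,t16,t22,t24,t29,t31}
  A3: {t4,t5,t8,t12,t13,t14,t15,t17,t23,t25,t27,t31}
  A4: {t1,t7,t8,t9,t11,t15,t19,t20,t23,t30,t32}
  A5: {t1,t5,t10,t16,t17,t18,t19,t25,t28,t32,t33,t34}
  A6: {t2,t3,t6,t7,t12,t20,t22,t23,t25,t33,t34}
  A12: {t13,t22,t24}
  A13: {t8,t13,t14}
  A14: {t8,t19,t30}
  A15: {t10,t18,t19,t34}
  A16: {t3,t22,t34}
  A23: {t5,t13,t31}
  A24: {t1,t7,t11}
  A25: {t1,t5,t16}
  A26: {t6,t7,t22}
  A34: {t8,t15,t23}
  A35: {t5,t17,t25}
  A36: {t12,t23,t25}
  A45: {t1,t19,t32}
  A46: {t7,t20,t23}
  A56: {t25,t33,t34}
  A123: {t13}
  A126: {t22}
  A134: {t8}
  A145: {t19}
  A156: {t34}
  A235: {t5}
  A245: {t1}
  A246: {t7}
  A346: {t23}
  A356: {t25}
C dims 6,15,10; δ0: rk 5, SNF 1^5; δ1: rk 10, SNF 1^9·2
Ȟ^0: (6−5)−0=1 ⇒ Z
Ȟ^1: (15−10)−5=0 ⇒ 0
Ȟ^2: (10−0)−10=0 plus torsion [2] ⇒ Z/2

Ȟ^0 ≅ Z,  Ȟ^1 ≅ 0,  Ȟ^2 ≅ Z/2


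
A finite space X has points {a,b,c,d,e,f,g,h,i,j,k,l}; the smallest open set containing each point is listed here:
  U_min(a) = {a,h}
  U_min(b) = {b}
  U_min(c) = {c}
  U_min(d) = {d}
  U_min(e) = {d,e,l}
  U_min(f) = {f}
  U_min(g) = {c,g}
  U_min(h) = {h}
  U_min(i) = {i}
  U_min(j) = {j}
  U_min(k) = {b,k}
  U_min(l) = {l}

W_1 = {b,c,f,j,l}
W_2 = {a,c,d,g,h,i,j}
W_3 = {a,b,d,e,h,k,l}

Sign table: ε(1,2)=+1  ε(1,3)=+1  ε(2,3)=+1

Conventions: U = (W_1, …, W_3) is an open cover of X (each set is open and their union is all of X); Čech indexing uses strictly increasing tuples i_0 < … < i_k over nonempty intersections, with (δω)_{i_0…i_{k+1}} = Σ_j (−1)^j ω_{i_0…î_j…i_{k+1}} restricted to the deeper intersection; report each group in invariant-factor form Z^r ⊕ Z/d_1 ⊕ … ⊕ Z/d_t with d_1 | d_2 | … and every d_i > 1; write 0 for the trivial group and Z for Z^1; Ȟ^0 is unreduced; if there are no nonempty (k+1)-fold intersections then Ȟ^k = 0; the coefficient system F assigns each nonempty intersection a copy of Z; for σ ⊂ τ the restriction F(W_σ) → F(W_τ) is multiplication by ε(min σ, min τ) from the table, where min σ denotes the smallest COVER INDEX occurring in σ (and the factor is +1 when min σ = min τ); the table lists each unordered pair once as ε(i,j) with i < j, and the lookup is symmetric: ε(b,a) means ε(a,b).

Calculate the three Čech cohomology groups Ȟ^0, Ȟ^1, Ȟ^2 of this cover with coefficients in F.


intersection data:
  W12={c,j} W13={b,l} W23={a,d,h}
C dims 3,3; δ0: rk 2, SNF 1^2
Ȟ^0 = (3 − 2) − 0 = 1, so Ȟ^0 ≅ Z
Ȟ^1 = (3 − 0) − 2 = 1, so Ȟ^1 ≅ Z
Ȟ^2 = (0 − 0) − 0 = 0, so Ȟ^2 ≅ 0

Ȟ^0 = Z, Ȟ^1 = Z, Ȟ^2 = 0


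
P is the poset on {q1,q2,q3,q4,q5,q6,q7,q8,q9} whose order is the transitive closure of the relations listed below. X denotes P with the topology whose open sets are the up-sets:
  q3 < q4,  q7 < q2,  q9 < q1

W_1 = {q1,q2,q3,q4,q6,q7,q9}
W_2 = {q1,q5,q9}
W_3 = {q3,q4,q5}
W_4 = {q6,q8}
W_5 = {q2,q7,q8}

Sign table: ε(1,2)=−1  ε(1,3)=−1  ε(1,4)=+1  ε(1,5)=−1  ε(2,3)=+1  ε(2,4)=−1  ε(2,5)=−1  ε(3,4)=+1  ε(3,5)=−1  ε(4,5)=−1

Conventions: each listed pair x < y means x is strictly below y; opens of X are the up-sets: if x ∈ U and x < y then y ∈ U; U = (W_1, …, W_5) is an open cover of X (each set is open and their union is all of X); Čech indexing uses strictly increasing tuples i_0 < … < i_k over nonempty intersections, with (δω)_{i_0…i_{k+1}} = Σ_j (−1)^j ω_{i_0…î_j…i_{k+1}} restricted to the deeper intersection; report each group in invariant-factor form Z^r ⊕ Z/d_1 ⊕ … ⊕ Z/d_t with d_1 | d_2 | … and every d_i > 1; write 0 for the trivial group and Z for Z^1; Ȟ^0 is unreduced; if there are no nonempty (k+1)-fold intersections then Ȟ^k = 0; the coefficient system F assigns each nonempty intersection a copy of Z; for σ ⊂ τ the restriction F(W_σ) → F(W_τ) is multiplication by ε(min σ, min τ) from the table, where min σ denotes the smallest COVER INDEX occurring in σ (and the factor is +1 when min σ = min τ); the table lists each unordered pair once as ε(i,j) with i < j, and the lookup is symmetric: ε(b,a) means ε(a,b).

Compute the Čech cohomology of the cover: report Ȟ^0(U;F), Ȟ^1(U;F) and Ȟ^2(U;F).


Ȟ^0 = Z; Ȟ^1 = Z^2; Ȟ^2 = 0

cover nerve:
  W12={q1,q9} W13={q3,q4} W14={q6} W15={q2,q7} W23={q5} W45={q8}
C dims 5,6; δ0: rk 4, SNF 1^4
Ȟ^0: (5−4)−0=1 ⇒ Z
Ȟ^1: (6−0)−4=2 ⇒ Z^2
Ȟ^2: (0−0)−0=0 ⇒ 0


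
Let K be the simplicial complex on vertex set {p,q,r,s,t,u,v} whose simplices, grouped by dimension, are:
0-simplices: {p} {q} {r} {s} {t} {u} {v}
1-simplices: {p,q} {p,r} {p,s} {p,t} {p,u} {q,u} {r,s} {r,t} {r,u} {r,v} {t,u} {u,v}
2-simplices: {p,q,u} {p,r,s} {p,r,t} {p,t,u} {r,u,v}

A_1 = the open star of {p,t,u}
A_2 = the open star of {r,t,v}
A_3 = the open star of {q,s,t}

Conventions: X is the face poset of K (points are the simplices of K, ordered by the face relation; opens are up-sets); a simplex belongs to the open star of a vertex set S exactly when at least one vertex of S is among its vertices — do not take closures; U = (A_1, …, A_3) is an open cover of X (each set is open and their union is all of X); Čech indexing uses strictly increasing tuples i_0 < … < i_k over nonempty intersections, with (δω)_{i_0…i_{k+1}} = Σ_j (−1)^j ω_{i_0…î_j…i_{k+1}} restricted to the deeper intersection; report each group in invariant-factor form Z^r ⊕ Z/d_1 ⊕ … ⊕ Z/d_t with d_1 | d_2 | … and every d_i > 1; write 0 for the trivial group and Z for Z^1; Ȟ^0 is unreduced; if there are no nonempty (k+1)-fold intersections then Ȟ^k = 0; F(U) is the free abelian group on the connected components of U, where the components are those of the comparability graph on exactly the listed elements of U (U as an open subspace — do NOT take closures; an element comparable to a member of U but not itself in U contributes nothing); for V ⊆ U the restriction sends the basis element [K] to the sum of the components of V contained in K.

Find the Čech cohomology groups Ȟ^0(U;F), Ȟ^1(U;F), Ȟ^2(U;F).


Ȟ^0(U;F) ≅ Z, Ȟ^1(U;F) ≅ Z and Ȟ^2(U;F) ≅ 0

nonempty overlaps:
  A1={{p},{t},{u},{p,q},{p,r},{p,s},{p,t},{p,u},{q,u},{r,t},{r,u},{t,u},{u,v},{p,q,u},{p,r,s},{p,r,t},{p,t,u},{r,u,v}} A2={{r},{t},{v},{p,r},{p,t},{r,s},{r,t},{r,u},{r,v},{t,u},{u,v},{p,r,s},{p,r,t},{p,t,u},{r,u,v}} A3={{q},{s},{t},{p,q},{p,s},{p,t},{q,u},{r,s},{r,t},{t,u},{p,q,u},{p,r,s},{p,r,t},{p,t,u}}
  A12={{t},{p,r},{p,t},{r,t},{r,u},{t,u},{u,v},{p,r,s},{p,r,t},{p,t,u},{r,u,v}} A13={{t},{p,q},{p,s},{p,t},{q,u},{r,t},{t,u},{p,q,u},{p,r,s},{p,r,t},{p,t,u}} A23={{t},{p,t},{r,s},{r,t},{t,u},{p,r,s},{p,r,t},{p,t,u}}
  A123={{t},{p,t},{r,t},{t,u},{p,r,s},{p,r,t},{p,t,u}}
components per intersection:
  A1: {{p},{t},{u},{p,q},{p,r},{p,s},{p,t},{p,u},{q,u},{r,t},{r,u},{t,u},{u,v},{p,q,u},{p,r,s},{p,r,t},{p,t,u},{r,u,v}}
  A2: {{r},{t},{v},{p,r},{p,t},{r,s},{r,t},{r,u},{r,v},{t,u},{u,v},{p,r,s},{p,r,t},{p,t,u},{r,u,v}}
  A3: {{q},{p,q},{q,u},{p,q,u}} {{s},{p,s},{r,s},{p,r,s}} {{t},{p,t},{r,t},{t,u},{p,r,t},{p,t,u}}
  A12: {{t},{p,r},{p,t},{r,t},{t,u},{p,r,s},{p,r,t},{p,t,u}} {{r,u},{u,v},{r,u,v}}
  A13: {{t},{p,t},{r,t},{t,u},{p,r,t},{p,t,u}} {{p,q},{q,u},{p,q,u}} {{p,s},{p,r,s}}
  A23: {{t},{p,t},{r,t},{t,u},{p,r,t},{p,t,u}} {{r,s},{p,r,s}}
  A123: {{t},{p,t},{r,t},{t,u},{p,r,t},{p,t,u}} {{p,r,s}}
C dims 5,7,2; δ0: rk 4, SNF 1^4; δ1: rk 2, SNF 1^2
degree 0: 5−4−0 = 1 → Ȟ^0 ≅ Z
degree 1: 7−2−4 = 1 → Ȟ^1 ≅ Z
degree 2: 2−0−2 = 0 → Ȟ^2 ≅ 0


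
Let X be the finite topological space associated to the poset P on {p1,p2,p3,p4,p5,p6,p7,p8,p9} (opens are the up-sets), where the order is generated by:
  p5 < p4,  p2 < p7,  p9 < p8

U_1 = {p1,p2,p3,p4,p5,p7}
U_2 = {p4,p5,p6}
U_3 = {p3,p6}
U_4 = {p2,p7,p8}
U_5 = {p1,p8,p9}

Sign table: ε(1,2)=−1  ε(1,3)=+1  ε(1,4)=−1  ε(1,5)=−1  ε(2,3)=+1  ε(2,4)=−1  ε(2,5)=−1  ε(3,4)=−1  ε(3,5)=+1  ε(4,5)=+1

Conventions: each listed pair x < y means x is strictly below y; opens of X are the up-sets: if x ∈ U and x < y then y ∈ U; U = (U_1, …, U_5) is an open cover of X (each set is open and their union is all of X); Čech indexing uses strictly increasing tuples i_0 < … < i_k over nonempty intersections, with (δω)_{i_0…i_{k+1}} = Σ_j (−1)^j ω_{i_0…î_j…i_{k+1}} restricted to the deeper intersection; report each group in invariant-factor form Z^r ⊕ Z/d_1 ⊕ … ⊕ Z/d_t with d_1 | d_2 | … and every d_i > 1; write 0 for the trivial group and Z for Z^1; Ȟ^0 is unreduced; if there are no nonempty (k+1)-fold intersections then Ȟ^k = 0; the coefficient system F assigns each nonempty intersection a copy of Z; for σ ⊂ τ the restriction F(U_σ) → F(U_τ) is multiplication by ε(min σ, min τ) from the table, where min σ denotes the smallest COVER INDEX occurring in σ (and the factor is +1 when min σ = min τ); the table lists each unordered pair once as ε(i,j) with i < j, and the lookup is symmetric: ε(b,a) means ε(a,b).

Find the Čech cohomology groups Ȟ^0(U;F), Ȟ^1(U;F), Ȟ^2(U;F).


Ȟ^0 ≅ 0,  Ȟ^1 ≅ Z ⊕ Z/2,  Ȟ^2 ≅ 0

nerve of the cover:
  U12={p4,p5} U13={p3} U14={p2,p7} U15={p1} U23={p6} U45={p8}
C dims 5,6; δ0: rk 5, SNF 1^4·2
Ȟ^0 = (5 − 5) − 0 = 0, so Ȟ^0 ≅ 0
Ȟ^1 = (6 − 0) − 5 = 1 plus torsion [2], so Ȟ^1 ≅ Z ⊕ Z/2
Ȟ^2 = (0 − 0) − 0 = 0, so Ȟ^2 ≅ 0


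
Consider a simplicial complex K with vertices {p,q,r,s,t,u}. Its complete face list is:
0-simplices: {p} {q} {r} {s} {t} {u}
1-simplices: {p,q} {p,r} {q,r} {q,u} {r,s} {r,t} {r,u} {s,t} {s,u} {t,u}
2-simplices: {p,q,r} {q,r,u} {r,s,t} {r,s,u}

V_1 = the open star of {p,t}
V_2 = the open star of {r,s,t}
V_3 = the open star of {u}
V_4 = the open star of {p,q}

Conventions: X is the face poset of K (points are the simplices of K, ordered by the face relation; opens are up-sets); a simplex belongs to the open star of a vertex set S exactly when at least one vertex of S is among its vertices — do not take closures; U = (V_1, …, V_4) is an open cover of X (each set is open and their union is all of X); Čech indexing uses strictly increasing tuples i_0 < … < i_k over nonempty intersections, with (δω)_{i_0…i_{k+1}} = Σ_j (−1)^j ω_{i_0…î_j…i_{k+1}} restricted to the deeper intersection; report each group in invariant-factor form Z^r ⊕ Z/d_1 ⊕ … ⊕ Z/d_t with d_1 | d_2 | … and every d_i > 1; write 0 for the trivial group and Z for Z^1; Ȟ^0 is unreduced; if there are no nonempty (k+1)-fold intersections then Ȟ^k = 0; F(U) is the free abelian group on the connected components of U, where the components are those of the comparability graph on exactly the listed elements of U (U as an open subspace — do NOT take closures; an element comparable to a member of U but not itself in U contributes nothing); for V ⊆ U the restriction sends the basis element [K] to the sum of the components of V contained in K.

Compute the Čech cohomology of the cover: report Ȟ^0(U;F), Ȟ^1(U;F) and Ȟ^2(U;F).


Ȟ^0(U;F) ≅ Z,  Ȟ^1(U;F) ≅ Z,  Ȟ^2(U;F) ≅ 0

intersection data:
  V1={{p},{t},{p,q},{p,r},{r,t},{s,t},{t,u},{p,q,r},{r,s,t}} V2={{r},{s},{t},{p,r},{q,r},{r,s},{r,t},{r,u},{s,t},{s,u},{t,u},{p,q,r},{q,r,u},{r,s,t},{r,s,u}} V3={{u},{q,u},{r,u},{s,u},{t,u},{q,r,u},{r,s,u}} V4={{p},{q},{p,q},{p,r},{q,r},{q,u},{p,q,r},{q,r,u}}
  V12={{t},{p,r},{r,t},{s,t},{t,u},{p,q,r},{r,s,t}} V13={{t,u}} V14={{p},{p,q},{p,r},{p,q,r}} V23={{r,u},{s,u},{t,u},{q,r,u},{r,s,u}} V24={{p,r},{q,r},{p,q,r},{q,r,u}} V34={{q,u},{q,r,u}}
  V123={{t,u}} V124={{p,r},{p,q,r}} V234={{q,r,u}}
components per intersection:
  V1: {{p},{p,q},{p,r},{p,q,r}} {{t},{r,t},{s,t},{t,u},{r,s,t}}
  V2: {{r},{s},{t},{p,r},{q,r},{r,s},{r,t},{r,u},{s,t},{s,u},{t,u},{p,q,r},{q,r,u},{r,s,t},{r,s,u}}
  V3: {{u},{q,u},{r,u},{s,u},{t,u},{q,r,u},{r,s,u}}
  V4: {{p},{q},{p,q},{p,r},{q,r},{q,u},{p,q,r},{q,r,u}}
  V12: {{t},{r,t},{s,t},{t,u},{r,s,t}} {{p,r},{p,q,r}}
  V13: {{t,u}}
  V14: {{p},{p,q},{p,r},{p,q,r}}
  V23: {{r,u},{s,u},{q,r,u},{r,s,u}} {{t,u}}
  V24: {{p,r},{q,r},{p,q,r},{q,r,u}}
  V34: {{q,u},{q,r,u}}
  V123: {{t,u}}
  V124: {{p,r},{p,q,r}}
  V234: {{q,r,u}}
C dims 5,8,3; δ0: rk 4, SNF 1^4; δ1: rk 3, SNF 1^3
Ȟ^0 = (5 − 4) − 0 = 1, so Ȟ^0 ≅ Z
Ȟ^1 = (8 − 3) − 4 = 1, so Ȟ^1 ≅ Z
Ȟ^2 = (3 − 0) − 3 = 0, so Ȟ^2 ≅ 0


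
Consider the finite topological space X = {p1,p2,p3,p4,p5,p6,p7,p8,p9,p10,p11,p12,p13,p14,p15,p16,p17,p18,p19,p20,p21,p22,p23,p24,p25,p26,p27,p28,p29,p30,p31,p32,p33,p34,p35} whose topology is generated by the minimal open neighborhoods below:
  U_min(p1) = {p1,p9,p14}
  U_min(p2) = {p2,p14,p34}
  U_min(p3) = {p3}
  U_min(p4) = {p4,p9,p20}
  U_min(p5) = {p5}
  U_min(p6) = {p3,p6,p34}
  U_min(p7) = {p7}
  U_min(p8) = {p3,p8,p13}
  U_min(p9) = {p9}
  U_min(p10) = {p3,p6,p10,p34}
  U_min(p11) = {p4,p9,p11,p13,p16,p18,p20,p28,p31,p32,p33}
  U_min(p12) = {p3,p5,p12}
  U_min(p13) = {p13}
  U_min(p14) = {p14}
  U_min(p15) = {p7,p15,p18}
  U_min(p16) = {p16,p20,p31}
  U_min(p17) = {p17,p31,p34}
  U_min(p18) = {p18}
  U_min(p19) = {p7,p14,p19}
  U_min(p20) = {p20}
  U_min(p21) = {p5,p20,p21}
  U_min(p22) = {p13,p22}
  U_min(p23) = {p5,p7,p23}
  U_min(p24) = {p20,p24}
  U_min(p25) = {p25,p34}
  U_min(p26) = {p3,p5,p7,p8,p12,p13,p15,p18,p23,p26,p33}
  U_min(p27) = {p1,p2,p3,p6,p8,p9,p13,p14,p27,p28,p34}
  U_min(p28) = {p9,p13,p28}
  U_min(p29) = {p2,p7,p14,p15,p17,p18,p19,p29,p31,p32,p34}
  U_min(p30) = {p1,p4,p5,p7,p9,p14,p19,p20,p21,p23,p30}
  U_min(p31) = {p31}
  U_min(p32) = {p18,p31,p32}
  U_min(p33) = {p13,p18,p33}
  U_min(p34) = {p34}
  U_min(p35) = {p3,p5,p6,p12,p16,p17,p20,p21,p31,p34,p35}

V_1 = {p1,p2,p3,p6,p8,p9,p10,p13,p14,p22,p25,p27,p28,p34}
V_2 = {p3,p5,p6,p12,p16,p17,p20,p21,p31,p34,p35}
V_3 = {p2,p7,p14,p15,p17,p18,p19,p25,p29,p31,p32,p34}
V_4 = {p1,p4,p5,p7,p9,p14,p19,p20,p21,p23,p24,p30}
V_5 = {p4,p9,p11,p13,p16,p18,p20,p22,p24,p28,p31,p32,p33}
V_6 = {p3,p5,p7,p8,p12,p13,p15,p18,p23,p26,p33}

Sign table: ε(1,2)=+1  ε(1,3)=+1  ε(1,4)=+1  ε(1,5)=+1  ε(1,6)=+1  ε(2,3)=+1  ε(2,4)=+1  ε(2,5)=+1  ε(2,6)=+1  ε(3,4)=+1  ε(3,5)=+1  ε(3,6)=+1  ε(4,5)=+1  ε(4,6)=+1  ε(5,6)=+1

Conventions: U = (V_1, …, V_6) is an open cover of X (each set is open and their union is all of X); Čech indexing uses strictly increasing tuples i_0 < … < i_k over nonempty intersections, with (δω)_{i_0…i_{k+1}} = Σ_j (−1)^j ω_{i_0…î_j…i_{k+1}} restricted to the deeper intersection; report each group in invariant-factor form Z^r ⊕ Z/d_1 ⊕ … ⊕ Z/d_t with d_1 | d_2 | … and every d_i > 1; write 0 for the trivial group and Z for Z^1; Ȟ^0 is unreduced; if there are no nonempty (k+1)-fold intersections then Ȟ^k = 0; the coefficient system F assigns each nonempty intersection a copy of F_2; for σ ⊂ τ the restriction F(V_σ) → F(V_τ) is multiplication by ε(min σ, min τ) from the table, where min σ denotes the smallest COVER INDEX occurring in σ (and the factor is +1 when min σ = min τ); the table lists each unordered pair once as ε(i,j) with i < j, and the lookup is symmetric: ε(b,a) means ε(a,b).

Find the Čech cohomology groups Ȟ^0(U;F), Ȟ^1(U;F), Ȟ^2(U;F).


Ȟ^0 ≅ Z/2; Ȟ^1 ≅ Z/2; Ȟ^2 ≅ Z/2

nerve simplices:
  V12={p3,p6,p34} V13={p2,p14,p25,p34} V14={p1,p9,p14} V15={p9,p13,p22,p28} V16={p3,p8,p13} V23={p17,p31,p34} V24={p5,p20,p21} V25={p16,p20,p31} V26={p3,p5,p12} V34={p7,p14,p19} V35={p18,p31,p32} V36={p7,p15,p18} V45={p4,p9,p20,p24} V46={p5,p7,p23} V56={p13,p18,p33}
  V123={p34} V126={p3} V134={p14} V145={p9} V156={p13} V235={p31} V245={p20} V246={p5} V346={p7} V356={p18}
C dims 6,15,10; δ0: rk_F2 5; δ1: rk_F2 9
degree 0: 6−5−0 = 1 → Ȟ^0 ≅ Z/2
degree 1: 15−9−5 = 1 → Ȟ^1 ≅ Z/2
degree 2: 10−0−9 = 1 → Ȟ^2 ≅ Z/2


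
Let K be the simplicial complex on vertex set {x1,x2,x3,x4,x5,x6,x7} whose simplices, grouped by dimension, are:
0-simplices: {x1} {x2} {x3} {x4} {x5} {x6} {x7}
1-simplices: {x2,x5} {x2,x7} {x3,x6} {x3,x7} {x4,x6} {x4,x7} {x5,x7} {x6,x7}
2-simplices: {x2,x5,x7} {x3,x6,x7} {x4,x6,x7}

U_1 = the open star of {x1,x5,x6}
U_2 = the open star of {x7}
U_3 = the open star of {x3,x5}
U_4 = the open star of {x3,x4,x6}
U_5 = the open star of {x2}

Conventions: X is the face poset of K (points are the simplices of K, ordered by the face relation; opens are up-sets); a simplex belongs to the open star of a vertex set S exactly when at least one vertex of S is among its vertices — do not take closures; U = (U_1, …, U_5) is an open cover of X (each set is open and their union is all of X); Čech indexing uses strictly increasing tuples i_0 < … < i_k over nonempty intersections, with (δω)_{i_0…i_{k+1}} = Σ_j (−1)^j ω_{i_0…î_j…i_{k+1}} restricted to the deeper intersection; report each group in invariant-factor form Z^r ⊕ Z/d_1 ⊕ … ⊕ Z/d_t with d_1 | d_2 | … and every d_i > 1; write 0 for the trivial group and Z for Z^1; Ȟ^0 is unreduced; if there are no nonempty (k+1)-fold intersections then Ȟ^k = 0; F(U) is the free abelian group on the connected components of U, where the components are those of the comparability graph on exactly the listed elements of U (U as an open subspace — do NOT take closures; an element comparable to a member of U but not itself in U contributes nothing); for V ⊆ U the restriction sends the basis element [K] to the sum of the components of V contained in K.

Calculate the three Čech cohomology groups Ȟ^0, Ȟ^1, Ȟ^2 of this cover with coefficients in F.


Ȟ^0 ≅ Z^2, Ȟ^1 ≅ 0, Ȟ^2 ≅ 0

nonempty intersections:
  U1={{x1},{x5},{x6},{x2,x5},{x3,x6},{x4,x6},{x5,x7},{x6,x7},{x2,x5,x7},{x3,x6,x7},{x4,x6,x7}} U2={{x7},{x2,x7},{x3,x7},{x4,x7},{x5,x7},{x6,x7},{x2,x5,x7},{x3,x6,x7},{x4,x6,x7}} U3={{x3},{x5},{x2,x5},{x3,x6},{x3,x7},{x5,x7},{x2,x5,x7},{x3,x6,x7}} U4={{x3},{x4},{x6},{x3,x6},{x3,x7},{x4,x6},{x4,x7},{x6,x7},{x3,x6,x7},{x4,x6,x7}} U5={{x2},{x2,x5},{x2,x7},{x2,x5,x7}}
  U12={{x5,x7},{x6,x7},{x2,x5,x7},{x3,x6,x7},{x4,x6,x7}} U13={{x5},{x2,x5},{x3,x6},{x5,x7},{x2,x5,x7},{x3,x6,x7}} U14={{x6},{x3,x6},{x4,x6},{x6,x7},{x3,x6,x7},{x4,x6,x7}} U15={{x2,x5},{x2,x5,x7}} U23={{x3,x7},{x5,x7},{x2,x5,x7},{x3,x6,x7}} U24={{x3,x7},{x4,x7},{x6,x7},{x3,x6,x7},{x4,x6,x7}} U25={{x2,x7},{x2,x5,x7}} U34={{x3},{x3,x6},{x3,x7},{x3,x6,x7}} U35={{x2,x5},{x2,x5,x7}}
  U123={{x5,x7},{x2,x5,x7},{x3,x6,x7}} U124={{x6,x7},{x3,x6,x7},{x4,x6,x7}} U125={{x2,x5,x7}} U134={{x3,x6},{x3,x6,x7}} U135={{x2,x5},{x2,x5,x7}} U234={{x3,x7},{x3,x6,x7}} U235={{x2,x5,x7}}
  U1234={{x3,x6,x7}} U1235={{x2,x5,x7}}
components per intersection:
  U1: {{x1}} {{x5},{x2,x5},{x5,x7},{x2,x5,x7}} {{x6},{x3,x6},{x4,x6},{x6,x7},{x3,x6,x7},{x4,x6,x7}}
  U2: {{x7},{x2,x7},{x3,x7},{x4,x7},{x5,x7},{x6,x7},{x2,x5,x7},{x3,x6,x7},{x4,x6,x7}}
  U3: {{x3},{x3,x6},{x3,x7},{x3,x6,x7}} {{x5},{x2,x5},{x5,x7},{x2,x5,x7}}
  U4: {{x3},{x4},{x6},{x3,x6},{x3,x7},{x4,x6},{x4,x7},{x6,x7},{x3,x6,x7},{x4,x6,x7}}
  U5: {{x2},{x2,x5},{x2,x7},{x2,x5,x7}}
  U12: {{x5,x7},{x2,x5,x7}} {{x6,x7},{x3,x6,x7},{x4,x6,x7}}
  U13: {{x5},{x2,x5},{x5,x7},{x2,x5,x7}} {{x3,x6},{x3,x6,x7}}
  U14: {{x6},{x3,x6},{x4,x6},{x6,x7},{x3,x6,x7},{x4,x6,x7}}
  U15: {{x2,x5},{x2,x5,x7}}
  U23: {{x3,x7},{x3,x6,x7}} {{x5,x7},{x2,x5,x7}}
  U24: {{x3,x7},{x4,x7},{x6,x7},{x3,x6,x7},{x4,x6,x7}}
  U25: {{x2,x7},{x2,x5,x7}}
  U34: {{x3},{x3,x6},{x3,x7},{x3,x6,x7}}
  U35: {{x2,x5},{x2,x5,x7}}
  U123: {{x5,x7},{x2,x5,x7}} {{x3,x6,x7}}
  U124: {{x6,x7},{x3,x6,x7},{x4,x6,x7}}
  U125: {{x2,x5,x7}}
  U134: {{x3,x6},{x3,x6,x7}}
  U135: {{x2,x5},{x2,x5,x7}}
  U234: {{x3,x7},{x3,x6,x7}}
  U235: {{x2,x5,x7}}
  U1234: {{x3,x6,x7}}
  U1235: {{x2,x5,x7}}
C dims 8,12,8,2; δ0: rk 6, SNF 1^6; δ1: rk 6, SNF 1^6; δ2: rk 2, SNF 1^2
Ȟ^0: (8−6)−0=2 ⇒ Z^2
Ȟ^1: (12−6)−6=0 ⇒ 0
Ȟ^2: (8−2)−6=0 ⇒ 0


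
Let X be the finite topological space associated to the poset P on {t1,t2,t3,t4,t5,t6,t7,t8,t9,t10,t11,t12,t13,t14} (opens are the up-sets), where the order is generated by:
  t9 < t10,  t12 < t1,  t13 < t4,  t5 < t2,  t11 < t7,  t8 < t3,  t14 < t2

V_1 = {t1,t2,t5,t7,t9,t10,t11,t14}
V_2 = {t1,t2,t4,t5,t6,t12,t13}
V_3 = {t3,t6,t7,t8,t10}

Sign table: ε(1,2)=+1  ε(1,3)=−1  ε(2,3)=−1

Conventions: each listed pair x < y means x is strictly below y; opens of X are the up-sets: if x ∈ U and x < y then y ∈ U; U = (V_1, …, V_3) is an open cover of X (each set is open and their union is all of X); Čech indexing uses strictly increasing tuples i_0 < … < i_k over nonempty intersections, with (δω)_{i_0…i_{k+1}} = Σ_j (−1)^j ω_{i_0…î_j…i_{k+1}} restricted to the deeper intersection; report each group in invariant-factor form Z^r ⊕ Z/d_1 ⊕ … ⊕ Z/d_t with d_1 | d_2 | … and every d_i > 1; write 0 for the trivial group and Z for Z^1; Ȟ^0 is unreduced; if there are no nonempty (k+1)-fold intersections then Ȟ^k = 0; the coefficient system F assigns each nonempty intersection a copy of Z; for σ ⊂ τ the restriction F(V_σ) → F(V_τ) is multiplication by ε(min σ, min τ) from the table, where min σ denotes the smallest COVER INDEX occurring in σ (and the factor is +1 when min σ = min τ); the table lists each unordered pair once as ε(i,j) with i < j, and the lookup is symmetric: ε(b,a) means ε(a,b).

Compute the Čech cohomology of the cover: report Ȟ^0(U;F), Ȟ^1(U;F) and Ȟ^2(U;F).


Ȟ^0 = Z,  Ȟ^1 = Z,  Ȟ^2 = 0

nonempty overlaps:
  V12={t1,t2,t5} V13={t7,t10} V23={t6}
C dims 3,3; δ0: rk 2, SNF 1^2
degree 0: 3−2−0 = 1 → Ȟ^0 ≅ Z
degree 1: 3−0−2 = 1 → Ȟ^1 ≅ Z
degree 2: 0−0−0 = 0 → Ȟ^2 ≅ 0


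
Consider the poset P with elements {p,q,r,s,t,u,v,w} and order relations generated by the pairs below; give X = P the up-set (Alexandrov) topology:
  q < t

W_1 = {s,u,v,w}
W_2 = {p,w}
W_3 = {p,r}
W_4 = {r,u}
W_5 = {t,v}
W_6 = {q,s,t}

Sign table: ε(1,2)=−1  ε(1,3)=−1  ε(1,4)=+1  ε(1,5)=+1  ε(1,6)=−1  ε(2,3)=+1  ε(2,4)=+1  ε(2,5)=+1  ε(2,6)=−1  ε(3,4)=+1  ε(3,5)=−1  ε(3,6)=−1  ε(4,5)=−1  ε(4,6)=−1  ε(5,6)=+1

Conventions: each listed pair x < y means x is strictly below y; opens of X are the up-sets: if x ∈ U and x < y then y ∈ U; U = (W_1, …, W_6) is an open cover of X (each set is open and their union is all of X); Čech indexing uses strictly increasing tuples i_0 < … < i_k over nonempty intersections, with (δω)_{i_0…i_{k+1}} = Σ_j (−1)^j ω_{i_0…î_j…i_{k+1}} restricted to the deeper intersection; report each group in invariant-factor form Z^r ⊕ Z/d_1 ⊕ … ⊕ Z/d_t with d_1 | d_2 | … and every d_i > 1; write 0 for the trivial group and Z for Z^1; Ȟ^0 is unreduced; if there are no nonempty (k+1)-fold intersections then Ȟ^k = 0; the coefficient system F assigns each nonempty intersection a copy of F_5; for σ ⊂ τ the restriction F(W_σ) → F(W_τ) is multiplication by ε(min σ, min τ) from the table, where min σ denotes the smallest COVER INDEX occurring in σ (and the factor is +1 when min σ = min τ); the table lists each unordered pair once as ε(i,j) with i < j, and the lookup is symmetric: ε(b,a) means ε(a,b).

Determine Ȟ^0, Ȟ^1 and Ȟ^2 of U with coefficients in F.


Ȟ^0 ≅ 0, Ȟ^1 ≅ Z/5, Ȟ^2 ≅ 0

nonempty overlaps:
  W12={w} W14={u} W15={v} W16={s} W23={p} W34={r} W56={t}
C dims 6,7; δ0: rk_F5 6
degree 0: 6−6−0 = 0 → Ȟ^0 ≅ 0
degree 1: 7−0−6 = 1 → Ȟ^1 ≅ Z/5
degree 2: 0−0−0 = 0 → Ȟ^2 ≅ 0


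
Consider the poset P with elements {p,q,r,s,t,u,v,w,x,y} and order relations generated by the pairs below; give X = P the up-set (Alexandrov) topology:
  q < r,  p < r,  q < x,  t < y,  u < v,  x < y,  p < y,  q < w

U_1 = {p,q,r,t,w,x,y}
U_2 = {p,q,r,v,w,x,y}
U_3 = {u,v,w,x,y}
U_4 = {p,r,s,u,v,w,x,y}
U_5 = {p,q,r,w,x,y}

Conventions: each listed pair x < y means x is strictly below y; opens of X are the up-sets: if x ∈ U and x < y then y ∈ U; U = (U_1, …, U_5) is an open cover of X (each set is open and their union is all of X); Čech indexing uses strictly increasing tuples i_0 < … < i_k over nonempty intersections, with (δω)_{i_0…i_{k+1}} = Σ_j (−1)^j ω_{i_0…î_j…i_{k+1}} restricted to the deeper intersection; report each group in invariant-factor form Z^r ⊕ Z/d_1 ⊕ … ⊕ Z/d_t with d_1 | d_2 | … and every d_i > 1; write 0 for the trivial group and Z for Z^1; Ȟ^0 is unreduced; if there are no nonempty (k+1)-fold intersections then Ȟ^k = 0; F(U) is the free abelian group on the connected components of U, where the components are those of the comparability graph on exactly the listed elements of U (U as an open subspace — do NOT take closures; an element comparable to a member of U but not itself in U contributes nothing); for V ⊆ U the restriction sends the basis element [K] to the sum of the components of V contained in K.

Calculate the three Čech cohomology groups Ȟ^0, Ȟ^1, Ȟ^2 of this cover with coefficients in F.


nonempty intersections:
  U12={p,q,r,w,x,y} U13={w,x,y} U14={p,r,w,x,y} U15={p,q,r,w,x,y} U23={v,w,x,y} U24={p,r,v,w,x,y} U25={p,q,r,w,x,y} U34={u,v,w,x,y} U35={w,x,y} U45={p,r,w,x,y}
  U123={w,x,y} U124={p,r,w,x,y} U125={p,q,r,w,x,y} U134={w,x,y} U135={w,x,y} U145={p,r,w,x,y} U234={v,w,x,y} U235={w,x,y} U245={p,r,w,x,y} U345={w,x,y}
  U1234={w,x,y} U1235={w,x,y} U1245={p,r,w,x,y} U1345={w,x,y} U2345={w,x,y}
  U12345={w,x,y}
components per intersection:
  U1: {p,q,r,t,w,x,y}
  U2: {p,q,r,w,x,y} {v}
  U3: {u,v} {w} {x,y}
  U4: {p,r,x,y} {s} {u,v} {w}
  U5: {p,q,r,w,x,y}
  U12: {p,q,r,w,x,y}
  U13: {w} {x,y}
  U14: {p,r,x,y} {w}
  U15: {p,q,r,w,x,y}
  U23: {v} {w} {x,y}
  U24: {p,r,x,y} {v} {w}
  U25: {p,q,r,w,x,y}
  U34: {u,v} {w} {x,y}
  U35: {w} {x,y}
  U45: {p,r,x,y} {w}
  U123: {w} {x,y}
  U124: {p,r,x,y} {w}
  U125: {p,q,r,w,x,y}
  U134: {w} {x,y}
  U135: {w} {x,y}
  U145: {p,r,x,y} {w}
  U234: {v} {w} {x,y}
  U235: {w} {x,y}
  U245: {p,r,x,y} {w}
  U345: {w} {x,y}
  U1234: {w} {x,y}
  U1235: {w} {x,y}
  U1245: {p,r,x,y} {w}
  U1345: {w} {x,y}
  U2345: {w} {x,y}
  U12345: {w} {x,y}
C dims 11,20,20,10; δ0: rk 8, SNF 1^8; δ1: rk 12, SNF 1^12; δ2: rk 8, SNF 1^8
Ȟ^0: (11−8)−0=3 ⇒ Z^3
Ȟ^1: (20−12)−8=0 ⇒ 0
Ȟ^2: (20−8)−12=0 ⇒ 0

Ȟ^0 ≅ Z^3; Ȟ^1 ≅ 0; Ȟ^2 ≅ 0


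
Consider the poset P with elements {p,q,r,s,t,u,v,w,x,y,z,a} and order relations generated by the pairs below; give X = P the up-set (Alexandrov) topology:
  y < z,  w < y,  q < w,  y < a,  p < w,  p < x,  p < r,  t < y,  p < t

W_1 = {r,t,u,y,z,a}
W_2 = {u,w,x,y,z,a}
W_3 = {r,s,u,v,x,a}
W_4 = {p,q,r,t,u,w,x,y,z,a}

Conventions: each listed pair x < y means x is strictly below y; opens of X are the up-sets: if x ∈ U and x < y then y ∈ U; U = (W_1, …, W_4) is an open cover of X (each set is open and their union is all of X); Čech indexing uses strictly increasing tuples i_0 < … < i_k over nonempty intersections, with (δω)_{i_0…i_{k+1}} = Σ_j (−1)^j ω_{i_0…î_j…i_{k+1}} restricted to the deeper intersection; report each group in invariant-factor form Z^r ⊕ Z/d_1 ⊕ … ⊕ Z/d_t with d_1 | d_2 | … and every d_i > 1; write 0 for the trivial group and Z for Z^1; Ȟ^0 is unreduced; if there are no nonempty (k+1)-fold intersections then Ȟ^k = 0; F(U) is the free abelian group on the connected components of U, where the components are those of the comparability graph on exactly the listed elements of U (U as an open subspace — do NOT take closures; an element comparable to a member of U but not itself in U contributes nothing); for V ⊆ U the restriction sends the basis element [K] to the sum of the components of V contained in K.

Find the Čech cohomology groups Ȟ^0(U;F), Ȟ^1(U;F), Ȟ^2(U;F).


Ȟ^0(U;F) ≅ Z^4; Ȟ^1(U;F) ≅ 0; Ȟ^2(U;F) ≅ 0

intersection data:
  W12={u,y,z,a} W13={r,u,a} W14={r,t,u,y,z,a} W23={u,x,a} W24={u,w,x,y,z,a} W34={r,u,x,a}
  W123={u,a} W124={u,y,z,a} W134={r,u,a} W234={u,x,a}
  W1234={u,a}
components per intersection:
  W1: {r} {t,y,z,a} {u}
  W2: {u} {w,y,z,a} {x}
  W3: {r} {s} {u} {v} {x} {a}
  W4: {p,q,r,t,w,x,y,z,a} {u}
  W12: {u} {y,z,a}
  W13: {r} {u} {a}
  W14: {r} {t,y,z,a} {u}
  W23: {u} {x} {a}
  W24: {u} {w,y,z,a} {x}
  W34: {r} {u} {x} {a}
  W123: {u} {a}
  W124: {u} {y,z,a}
  W134: {r} {u} {a}
  W234: {u} {x} {a}
  W1234: {u} {a}
C dims 14,18,10,2; δ0: rk 10, SNF 1^10; δ1: rk 8, SNF 1^8; δ2: rk 2, SNF 1^2
Ȟ^0 = (14 − 10) − 0 = 4, so Ȟ^0 ≅ Z^4
Ȟ^1 = (18 − 8) − 10 = 0, so Ȟ^1 ≅ 0
Ȟ^2 = (10 − 2) − 8 = 0, so Ȟ^2 ≅ 0


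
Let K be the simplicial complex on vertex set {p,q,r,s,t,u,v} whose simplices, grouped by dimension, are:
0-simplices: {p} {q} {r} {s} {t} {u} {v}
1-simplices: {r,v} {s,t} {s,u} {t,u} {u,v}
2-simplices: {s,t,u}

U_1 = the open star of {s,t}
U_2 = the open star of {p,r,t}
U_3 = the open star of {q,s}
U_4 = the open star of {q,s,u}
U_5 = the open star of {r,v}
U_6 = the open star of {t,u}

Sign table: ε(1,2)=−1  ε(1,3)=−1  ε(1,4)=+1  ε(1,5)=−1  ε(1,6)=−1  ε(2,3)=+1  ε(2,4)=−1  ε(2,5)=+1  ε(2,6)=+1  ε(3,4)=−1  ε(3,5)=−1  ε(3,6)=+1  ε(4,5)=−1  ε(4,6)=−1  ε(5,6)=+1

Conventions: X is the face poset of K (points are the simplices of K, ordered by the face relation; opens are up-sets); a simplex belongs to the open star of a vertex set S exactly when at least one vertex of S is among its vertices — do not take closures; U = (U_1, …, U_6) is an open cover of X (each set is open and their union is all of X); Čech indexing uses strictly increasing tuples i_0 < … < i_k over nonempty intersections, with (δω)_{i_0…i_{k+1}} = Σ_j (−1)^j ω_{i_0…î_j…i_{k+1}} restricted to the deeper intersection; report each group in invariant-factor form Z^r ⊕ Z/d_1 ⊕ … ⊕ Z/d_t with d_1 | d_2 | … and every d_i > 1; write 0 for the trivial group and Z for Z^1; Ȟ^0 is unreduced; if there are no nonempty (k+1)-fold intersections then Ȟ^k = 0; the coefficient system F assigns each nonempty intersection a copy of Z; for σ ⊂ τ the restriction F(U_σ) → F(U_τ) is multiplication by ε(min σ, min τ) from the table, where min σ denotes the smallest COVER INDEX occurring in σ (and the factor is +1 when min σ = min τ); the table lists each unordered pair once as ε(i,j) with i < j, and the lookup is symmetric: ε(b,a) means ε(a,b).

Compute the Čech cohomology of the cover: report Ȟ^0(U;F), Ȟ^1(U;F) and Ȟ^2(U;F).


Ȟ^0(U;F) ≅ Z, Ȟ^1(U;F) ≅ Z, Ȟ^2(U;F) ≅ 0

nonempty intersections:
  U1={{s},{t},{s,t},{s,u},{t,u},{s,t,u}} U2={{p},{r},{t},{r,v},{s,t},{t,u},{s,t,u}} U3={{q},{s},{s,t},{s,u},{s,t,u}} U4={{q},{s},{u},{s,t},{s,u},{t,u},{u,v},{s,t,u}} U5={{r},{v},{r,v},{u,v}} U6={{t},{u},{s,t},{s,u},{t,u},{u,v},{s,t,u}}
  U12={{t},{s,t},{t,u},{s,t,u}} U13={{s},{s,t},{s,u},{s,t,u}} U14={{s},{s,t},{s,u},{t,u},{s,t,u}} U16={{t},{s,t},{s,u},{t,u},{s,t,u}} U23={{s,t},{s,t,u}} U24={{s,t},{t,u},{s,t,u}} U25={{r},{r,v}} U26={{t},{s,t},{t,u},{s,t,u}} U34={{q},{s},{s,t},{s,u},{s,t,u}} U36={{s,t},{s,u},{s,t,u}} U45={{u,v}} U46={{u},{s,t},{s,u},{t,u},{u,v},{s,t,u}} U56={{u,v}}
  U123={{s,t},{s,t,u}} U124={{s,t},{t,u},{s,t,u}} U126={{t},{s,t},{t,u},{s,t,u}} U134={{s},{s,t},{s,u},{s,t,u}} U136={{s,t},{s,u},{s,t,u}} U146={{s,t},{s,u},{t,u},{s,t,u}} U234={{s,t},{s,t,u}} U236={{s,t},{s,t,u}} U246={{s,t},{t,u},{s,t,u}} U346={{s,t},{s,u},{s,t,u}} U456={{u,v}}
  U1234={{s,t},{s,t,u}} U1236={{s,t},{s,t,u}} U1246={{s,t},{t,u},{s,t,u}} U1346={{s,t},{s,u},{s,t,u}} U2346={{s,t},{s,t,u}}
  U12346={{s,t},{s,t,u}}
C dims 6,13,11,5; δ0: rk 5, SNF 1^5; δ1: rk 7, SNF 1^7; δ2: rk 4, SNF 1^4
Ȟ^0: (6−5)−0=1 ⇒ Z
Ȟ^1: (13−7)−5=1 ⇒ Z
Ȟ^2: (11−4)−7=0 ⇒ 0


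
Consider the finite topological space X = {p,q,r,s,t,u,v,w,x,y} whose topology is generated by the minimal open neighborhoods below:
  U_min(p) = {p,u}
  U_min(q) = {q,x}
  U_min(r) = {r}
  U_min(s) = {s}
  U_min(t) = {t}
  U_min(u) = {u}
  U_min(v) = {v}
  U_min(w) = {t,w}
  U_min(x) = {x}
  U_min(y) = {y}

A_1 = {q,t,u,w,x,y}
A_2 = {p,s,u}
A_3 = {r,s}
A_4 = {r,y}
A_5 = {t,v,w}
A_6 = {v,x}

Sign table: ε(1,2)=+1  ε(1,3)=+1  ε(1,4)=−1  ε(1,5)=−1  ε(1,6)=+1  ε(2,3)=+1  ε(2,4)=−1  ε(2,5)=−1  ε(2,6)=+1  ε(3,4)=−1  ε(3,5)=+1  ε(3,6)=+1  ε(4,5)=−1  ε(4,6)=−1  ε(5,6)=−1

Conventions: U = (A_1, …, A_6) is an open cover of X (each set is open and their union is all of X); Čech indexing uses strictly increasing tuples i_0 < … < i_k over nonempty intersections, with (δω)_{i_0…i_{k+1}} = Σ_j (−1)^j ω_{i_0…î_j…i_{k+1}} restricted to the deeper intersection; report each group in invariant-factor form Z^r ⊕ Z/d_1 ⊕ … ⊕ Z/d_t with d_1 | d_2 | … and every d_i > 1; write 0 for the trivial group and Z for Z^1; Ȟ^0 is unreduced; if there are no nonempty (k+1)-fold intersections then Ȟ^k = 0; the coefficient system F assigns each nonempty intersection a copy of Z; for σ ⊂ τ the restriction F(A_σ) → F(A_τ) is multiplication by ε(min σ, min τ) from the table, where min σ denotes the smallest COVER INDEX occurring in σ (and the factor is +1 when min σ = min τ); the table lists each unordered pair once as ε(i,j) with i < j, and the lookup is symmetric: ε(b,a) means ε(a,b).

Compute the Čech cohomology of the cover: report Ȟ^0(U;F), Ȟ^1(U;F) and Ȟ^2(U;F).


nerve simplices:
  A12={u} A14={y} A15={t,w} A16={x} A23={s} A34={r} A56={v}
C dims 6,7; δ0: rk 5, SNF 1^5
degree 0: 6−5−0 = 1 → Ȟ^0 ≅ Z
degree 1: 7−0−5 = 2 → Ȟ^1 ≅ Z^2
degree 2: 0−0−0 = 0 → Ȟ^2 ≅ 0

Ȟ^0(U;F) ≅ Z, Ȟ^1(U;F) ≅ Z^2 and Ȟ^2(U;F) ≅ 0


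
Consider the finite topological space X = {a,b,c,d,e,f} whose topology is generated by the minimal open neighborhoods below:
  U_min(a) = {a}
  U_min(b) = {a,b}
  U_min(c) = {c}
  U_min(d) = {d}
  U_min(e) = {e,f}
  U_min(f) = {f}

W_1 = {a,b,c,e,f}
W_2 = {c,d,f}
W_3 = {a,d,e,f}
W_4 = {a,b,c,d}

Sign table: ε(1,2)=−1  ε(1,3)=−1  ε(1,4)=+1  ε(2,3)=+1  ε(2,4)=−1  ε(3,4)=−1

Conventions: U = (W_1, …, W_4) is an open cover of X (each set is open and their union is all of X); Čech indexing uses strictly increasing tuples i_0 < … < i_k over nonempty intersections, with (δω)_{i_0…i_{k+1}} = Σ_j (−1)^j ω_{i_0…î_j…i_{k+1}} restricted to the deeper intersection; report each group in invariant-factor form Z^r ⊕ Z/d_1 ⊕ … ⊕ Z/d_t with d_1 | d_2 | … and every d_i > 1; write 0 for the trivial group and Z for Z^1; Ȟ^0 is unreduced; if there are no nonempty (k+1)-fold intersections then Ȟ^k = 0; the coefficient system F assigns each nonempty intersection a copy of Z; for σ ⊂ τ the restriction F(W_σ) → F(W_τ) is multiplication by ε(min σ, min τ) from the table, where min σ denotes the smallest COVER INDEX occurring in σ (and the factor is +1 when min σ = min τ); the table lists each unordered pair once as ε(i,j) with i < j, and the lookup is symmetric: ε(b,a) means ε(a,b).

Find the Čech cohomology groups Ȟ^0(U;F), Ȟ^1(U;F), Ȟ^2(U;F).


Ȟ^0 ≅ Z, Ȟ^1 ≅ 0, Ȟ^2 ≅ Z

cover nerve:
  W12={c,f} W13={a,e,f} W14={a,b,c} W23={d,f} W24={c,d} W34={a,d}
  W123={f} W124={c} W134={a} W234={d}
C dims 4,6,4; δ0: rk 3, SNF 1^3; δ1: rk 3, SNF 1^3
Ȟ^0: (4−3)−0=1 ⇒ Z
Ȟ^1: (6−3)−3=0 ⇒ 0
Ȟ^2: (4−0)−3=1 ⇒ Z


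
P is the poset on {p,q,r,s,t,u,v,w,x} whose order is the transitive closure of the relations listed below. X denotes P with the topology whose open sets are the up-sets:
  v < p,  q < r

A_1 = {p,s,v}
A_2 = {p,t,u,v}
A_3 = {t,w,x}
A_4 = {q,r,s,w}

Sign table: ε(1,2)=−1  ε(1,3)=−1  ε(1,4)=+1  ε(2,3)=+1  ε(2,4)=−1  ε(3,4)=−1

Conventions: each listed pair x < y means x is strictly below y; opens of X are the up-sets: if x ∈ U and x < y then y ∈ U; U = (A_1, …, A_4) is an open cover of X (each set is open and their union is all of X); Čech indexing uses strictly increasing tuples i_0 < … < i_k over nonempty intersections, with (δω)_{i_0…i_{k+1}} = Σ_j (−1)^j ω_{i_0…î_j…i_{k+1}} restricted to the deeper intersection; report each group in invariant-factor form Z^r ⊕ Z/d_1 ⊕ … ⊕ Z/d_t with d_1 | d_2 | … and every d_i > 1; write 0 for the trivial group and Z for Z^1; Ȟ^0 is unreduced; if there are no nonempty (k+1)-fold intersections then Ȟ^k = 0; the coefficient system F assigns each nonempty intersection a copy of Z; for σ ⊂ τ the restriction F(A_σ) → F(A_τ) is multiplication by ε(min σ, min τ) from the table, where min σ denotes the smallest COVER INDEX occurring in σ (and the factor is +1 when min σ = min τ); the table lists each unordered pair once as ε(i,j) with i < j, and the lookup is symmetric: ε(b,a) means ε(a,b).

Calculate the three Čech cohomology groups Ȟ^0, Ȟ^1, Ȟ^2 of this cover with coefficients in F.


Ȟ^0(U;F) ≅ Z, Ȟ^1(U;F) ≅ Z and Ȟ^2(U;F) ≅ 0

nerve simplices:
  A12={p,v} A14={s} A23={t} A34={w}
C dims 4,4; δ0: rk 3, SNF 1^3
degree 0: 4−3−0 = 1 → Ȟ^0 ≅ Z
degree 1: 4−0−3 = 1 → Ȟ^1 ≅ Z
degree 2: 0−0−0 = 0 → Ȟ^2 ≅ 0


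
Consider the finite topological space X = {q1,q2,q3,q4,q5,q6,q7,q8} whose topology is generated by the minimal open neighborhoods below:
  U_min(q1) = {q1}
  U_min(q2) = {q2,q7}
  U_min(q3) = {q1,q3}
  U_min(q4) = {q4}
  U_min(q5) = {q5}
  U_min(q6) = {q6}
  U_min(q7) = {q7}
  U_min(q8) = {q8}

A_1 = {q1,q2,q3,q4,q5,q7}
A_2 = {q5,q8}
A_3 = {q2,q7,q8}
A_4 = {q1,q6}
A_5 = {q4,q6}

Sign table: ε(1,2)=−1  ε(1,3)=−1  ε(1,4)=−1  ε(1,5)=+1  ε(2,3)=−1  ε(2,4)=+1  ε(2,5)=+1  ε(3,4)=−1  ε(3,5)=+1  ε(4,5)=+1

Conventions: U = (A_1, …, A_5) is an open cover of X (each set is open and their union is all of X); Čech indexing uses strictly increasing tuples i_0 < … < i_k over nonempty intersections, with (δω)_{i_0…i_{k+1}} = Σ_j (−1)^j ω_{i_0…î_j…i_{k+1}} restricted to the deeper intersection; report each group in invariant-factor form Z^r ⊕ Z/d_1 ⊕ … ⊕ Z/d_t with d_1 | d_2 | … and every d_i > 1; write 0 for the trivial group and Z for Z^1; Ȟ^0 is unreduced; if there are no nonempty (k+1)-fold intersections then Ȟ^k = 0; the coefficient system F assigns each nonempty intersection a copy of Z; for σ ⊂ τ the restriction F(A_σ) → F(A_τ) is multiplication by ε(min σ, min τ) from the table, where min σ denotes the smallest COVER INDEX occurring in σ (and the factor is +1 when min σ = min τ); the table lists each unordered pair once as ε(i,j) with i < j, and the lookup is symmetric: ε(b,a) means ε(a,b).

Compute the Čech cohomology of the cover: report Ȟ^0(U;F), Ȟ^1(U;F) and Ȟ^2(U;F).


nonempty intersections:
  A12={q5} A13={q2,q7} A14={q1} A15={q4} A23={q8} A45={q6}
C dims 5,6; δ0: rk 5, SNF 1^4·2
Ȟ^0: (5−5)−0=0 ⇒ 0
Ȟ^1: (6−0)−5=1 plus torsion [2] ⇒ Z ⊕ Z/2
Ȟ^2: (0−0)−0=0 ⇒ 0

Ȟ^0(U;F) ≅ 0, Ȟ^1(U;F) ≅ Z ⊕ Z/2, Ȟ^2(U;F) ≅ 0
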